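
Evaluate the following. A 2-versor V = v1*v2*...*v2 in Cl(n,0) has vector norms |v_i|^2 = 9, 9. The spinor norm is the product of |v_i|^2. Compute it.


Spinor norm N(V) = |v1|^2 * |v2|^2 * ... * |v2|^2
= 9 * 9
Running product: 9, 81
N(V) = 81


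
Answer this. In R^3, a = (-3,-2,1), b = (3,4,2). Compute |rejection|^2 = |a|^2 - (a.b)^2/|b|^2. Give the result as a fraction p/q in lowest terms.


|a|^2 = (-3)^2 + (-2)^2 + 1^2 = 14
|b|^2 = 3^2 + 4^2 + 2^2 = 29
a . b = (-3)*3 + (-2)*4 + 1*2 = -15
(a.b)^2 = (-15)^2 = 225
|rej|^2 = 14 - 225/29
= (406 - 225)/29
= 181/29
In lowest terms: 181/29


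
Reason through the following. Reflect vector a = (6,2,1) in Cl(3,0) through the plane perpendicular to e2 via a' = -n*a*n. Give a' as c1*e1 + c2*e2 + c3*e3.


Reflection formula: a' = -n*a*n, with n = e2 (unit vector, n^2 = 1).
For reflection through hyperplane perp to e2:
The component along e2 flips sign, others stay.
a = (6, 2, 1)
a' = (6, -2, 1)
a' = 6*e1 - 2*e2 + 1*e3


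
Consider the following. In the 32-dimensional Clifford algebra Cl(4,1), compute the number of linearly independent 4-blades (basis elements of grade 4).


Number of grade-k basis blades in Cl(p,q) with n = p + q is C(n, k).
n = 4 + 1 = 5
C(5, 4) = 5! / (4! * 1!)
= 120 / (24 * 1)
= 5


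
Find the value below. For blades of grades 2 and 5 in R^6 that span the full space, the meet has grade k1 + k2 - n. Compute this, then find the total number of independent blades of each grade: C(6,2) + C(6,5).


Meet grade = grade(A) + grade(B) - n
= 2 + 5 - 6 = 1
C(6,2) = 15
C(6,5) = 6
dim_A + dim_B = 15 + 6 = 21


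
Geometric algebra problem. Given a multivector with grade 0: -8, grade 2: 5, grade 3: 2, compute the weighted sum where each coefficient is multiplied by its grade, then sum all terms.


Grade-weighted sum = sum of grade_k * coefficient_k
0*(-8) = 0
2*5 = 10
3*2 = 6
Total = 0 + 10 + 6 = 16


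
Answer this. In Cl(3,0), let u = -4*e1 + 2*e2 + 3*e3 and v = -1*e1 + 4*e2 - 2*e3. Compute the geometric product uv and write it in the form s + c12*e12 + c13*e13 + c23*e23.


In Cl(3,0): e_i^2 = 1, e_ie_j = -e_je_i for i != j.
Scalar part = u . v = (-4)*(-1) + 2*4 + 3*(-2)
= 4 + 8 + (-6) = 6
e12 coeff = (-4)*4 - 2*(-1) = -16 - (-2) = -14
e13 coeff = (-4)*(-2) - 3*(-1) = 8 - (-3) = 11
e23 coeff = 2*(-2) - 3*4 = -4 - 12 = -16
uv = 6 - 14*e12 + 11*e13 - 16*e23


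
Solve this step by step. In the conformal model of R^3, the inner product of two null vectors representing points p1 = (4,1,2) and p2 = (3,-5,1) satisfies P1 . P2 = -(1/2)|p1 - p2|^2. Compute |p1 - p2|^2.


p1 - p2 = (1, 6, 1)
|p1 - p2|^2 = 1^2 + 6^2 + 1^2
= 1 + 36 + 1
= 38


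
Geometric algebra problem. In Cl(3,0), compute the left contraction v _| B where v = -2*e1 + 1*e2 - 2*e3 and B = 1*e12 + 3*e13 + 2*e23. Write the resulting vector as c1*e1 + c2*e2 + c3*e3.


Left contraction v _| B = <vB>_1 (grade-1 part of the geometric product vB).
Using e1_|e12 = e2, e2_|e12 = -e1, e1_|e13 = e3, e3_|e13 = -e1, e2_|e23 = e3, e3_|e23 = -e2:
e1 coeff: -v2*b12 - v3*b13 = -(1)*(1) - (-2)*(3) = 5
e2 coeff: v1*b12 - v3*b23 = (-2)*(1) - (-2)*(2) = 2
e3 coeff: v1*b13 + v2*b23 = (-2)*(3) + (1)*(2) = -4
v _| B = 5*e1 + 2*e2 - 4*e3


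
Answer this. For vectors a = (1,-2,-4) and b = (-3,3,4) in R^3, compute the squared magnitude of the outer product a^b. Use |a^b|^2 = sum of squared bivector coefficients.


a wedge b = (a1*b2 - a2*b1)*e12 + (a1*b3 - a3*b1)*e13 + (a2*b3 - a3*b2)*e23
e12 coeff: 1*3 - (-2)*(-3) = 3 - 6 = -3
e13 coeff: 1*4 - (-4)*(-3) = 4 - 12 = -8
e23 coeff: (-2)*4 - (-4)*3 = -8 - (-12) = 4
|a wedge b|^2 = (-3)^2 + (-8)^2 + 4^2
= 9 + 64 + 16
= 89


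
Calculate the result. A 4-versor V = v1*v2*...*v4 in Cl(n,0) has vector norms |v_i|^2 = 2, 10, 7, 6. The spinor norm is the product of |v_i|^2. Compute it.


Spinor norm N(V) = |v1|^2 * |v2|^2 * ... * |v4|^2
= 2 * 10 * 7 * 6
Running product: 2, 20, 140, 840
N(V) = 840


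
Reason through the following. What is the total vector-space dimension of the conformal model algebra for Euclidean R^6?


The conformal model of R^6 uses Cl(7,1): the 6 Euclidean generators plus two extra orthogonal generators e+ (e+^2 = +1) and e- (e-^2 = -1), from which the null vectors e0, einf are built.
Number of generators m = 6 + 2 = 8.
dim Cl(p,q) = 2^m = 2^8 = 256


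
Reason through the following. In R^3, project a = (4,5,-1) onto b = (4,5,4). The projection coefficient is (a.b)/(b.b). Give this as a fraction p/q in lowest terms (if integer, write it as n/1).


Projection coefficient = (a . b) / (b . b)
a . b = 4*4 + 5*5 + (-1)*4
= 16 + 25 + (-4) = 37
b . b = 4^2 + 5^2 + 4^2
= 16 + 25 + 16 = 57
Coefficient = 37/57
In lowest terms: 37/57


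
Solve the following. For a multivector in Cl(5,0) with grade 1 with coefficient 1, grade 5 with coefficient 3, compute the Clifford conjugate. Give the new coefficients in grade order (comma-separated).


Clifford conjugate sign for grade k: (-1)^(k(k+1)/2)
Grade 1: (-1)^(1*2/2) = (-1)^1 = -1, coeff 1 -> -1
Grade 5: (-1)^(5*6/2) = (-1)^15 = -1, coeff 3 -> -3
Conjugated coefficients: -1, -3


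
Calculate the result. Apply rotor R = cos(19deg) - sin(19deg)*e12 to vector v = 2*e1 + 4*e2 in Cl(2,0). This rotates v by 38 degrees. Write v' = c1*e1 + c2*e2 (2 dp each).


Rotor R = cos(19deg) - sin(19deg)*e12
Rotation angle theta = 2 * 19 = 38 degrees
v' = R*v*~R rotates v by theta.
cos(38deg) = 0.7880, sin(38deg) = 0.6157
v'_1 = 2*cos(38deg) - 4*sin(38deg)
= 2*0.7880 - 4*0.6157
= -0.89
v'_2 = 2*sin(38deg) + 4*cos(38deg)
= 2*0.6157 + 4*0.7880
= 4.38
v' = -0.89*e1 + 4.38*e2


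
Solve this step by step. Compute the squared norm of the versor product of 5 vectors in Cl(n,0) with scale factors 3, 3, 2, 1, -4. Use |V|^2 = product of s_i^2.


Each vector v_i has |v_i|^2 = s_i^2
Squared scales: 3^2 = 9, 3^2 = 9, 2^2 = 4, 1^2 = 1, (-4)^2 = 16
|V|^2 = 9 * 9 * 4 * 1 * 16
= 5184


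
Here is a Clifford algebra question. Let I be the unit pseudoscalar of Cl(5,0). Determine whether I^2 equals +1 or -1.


The pseudoscalar I = e1...e_n (product of all n generators) of Cl(p,q) satisfies I^2 = (-1)^(q + n(n-1)/2).
p = 5, q = 0, n = p + q = 5
n(n-1)/2 = 5 * 4 / 2 = 10
Exponent = q + n(n-1)/2 = 0 + 10 = 10
I^2 = (-1)^10 = +1


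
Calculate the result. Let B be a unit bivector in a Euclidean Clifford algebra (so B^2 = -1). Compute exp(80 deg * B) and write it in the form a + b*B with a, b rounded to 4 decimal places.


For a unit bivector B with B^2 = -1, the exponential series gives
e^(theta*B) = cos(theta) + sin(theta)*B (the GA analogue of Euler's formula).
theta = 80 degrees = 1.396263 rad
cos(80 deg) = 0.1736
sin(80 deg) = 0.9848
exp(theta*B) = 0.1736 + 0.9848*B


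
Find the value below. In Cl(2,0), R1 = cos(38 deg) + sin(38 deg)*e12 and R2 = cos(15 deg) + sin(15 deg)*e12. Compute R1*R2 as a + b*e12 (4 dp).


Same-plane rotors commute and their half-angles add:
R1*R2 = cos(a1 + a2) + sin(a1 + a2)*e12.
a1 + a2 = 38 + 15 = 53 deg
cos(53 deg) = 0.6018
sin(53 deg) = 0.7986
R1*R2 = 0.6018 + 0.7986*e12


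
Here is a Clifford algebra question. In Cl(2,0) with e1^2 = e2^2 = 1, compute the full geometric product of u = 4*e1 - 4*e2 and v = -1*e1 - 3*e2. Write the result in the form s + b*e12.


Expand: (4*e1 - 4*e2)(-1*e1 - 3*e2)
= 4*(-1)*e1e1 + 4*(-3)*e1e2 + (-4)*(-1)*e2e1 + (-4)*(-3)*e2e2
Using e1^2 = e2^2 = 1, e2e1 = -e1e2:
Scalar part s = 4*(-1) + (-4)*(-3) = -4 + 12 = 8
Bivector part b = 4*(-3) - (-4)*(-1) = -12 - 4 = -16
uv = 8 - 16*e12


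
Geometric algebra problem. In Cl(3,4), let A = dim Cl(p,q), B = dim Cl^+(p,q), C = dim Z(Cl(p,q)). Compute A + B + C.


n = 3 + 4 = 7
Total dim = 2^7 = 128
Even subalgebra dim = 2^6 = 64
n is odd, so center dim = 2
Sum = 128 + 64 + 2 = 194


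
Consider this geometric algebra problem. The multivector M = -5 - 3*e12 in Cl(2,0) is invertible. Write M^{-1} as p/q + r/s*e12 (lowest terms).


M = -5 - 3*e12, where e12^2 = -1.
Since M commutes with its reverse ~M = a - b*e12, M * ~M = a^2 - b^2*e12^2 = a^2 + b^2.
So M^{-1} = ~M / (a^2 + b^2) = (a - b*e12)/(a^2 + b^2).
a^2 + b^2 = 25 + 9 = 34
Scalar part = -5/34 = -5/34
Bivector coeff = 3/34 = 3/34
M^{-1} = -5/34 + 3/34*e12


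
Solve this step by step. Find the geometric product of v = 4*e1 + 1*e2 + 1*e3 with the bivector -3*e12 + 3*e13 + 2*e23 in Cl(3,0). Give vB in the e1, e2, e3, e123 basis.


vB has grade-1 (vector) and grade-3 (trivector) parts: vB = (v _| B) + (v ^ B).
Vector part <vB>_1:
  e1: -v2*b12 - v3*b13 = -(1)*(-3) - (1)*(3) = 0
  e2: v1*b12 - v3*b23 = (4)*(-3) - (1)*(2) = -14
  e3: v1*b13 + v2*b23 = (4)*(3) + (1)*(2) = 14
Trivector part <vB>_3:
  e123: v1*b23 - v2*b13 + v3*b12 = (4)*(2) - (1)*(3) + (1)*(-3) = 2
vB = 0*e1 - 14*e2 + 14*e3 + 2*e123


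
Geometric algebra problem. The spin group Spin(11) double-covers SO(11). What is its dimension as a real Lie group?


Spin(n) double-covers SO(n); both have Lie algebra so(n) of dimension n(n-1)/2.
n = 11
n(n-1) = 11 * 10 = 110
dim Spin(11) = 110/2 = 55


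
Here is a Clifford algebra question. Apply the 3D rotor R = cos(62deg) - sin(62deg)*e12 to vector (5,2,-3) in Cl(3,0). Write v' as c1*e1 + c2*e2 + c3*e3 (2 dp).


Rotor R = cos(62deg) - sin(62deg)*e12
Rotation angle theta = 2 * 62 = 124 degrees in the e12 plane (e1 -> e2).
The component perpendicular to the plane (e3) is invariant: v'_3 = v3 = -3.00
cos(124deg) = -0.5592, sin(124deg) = 0.8290
v'_1 = v1*cos(theta) - v2*sin(theta) = 5*(-0.5592) - 2*0.8290 = -4.45
v'_2 = v1*sin(theta) + v2*cos(theta) = 5*0.8290 + 2*(-0.5592) = 3.03
v' = -4.45*e1 + 3.03*e2 - 3.00*e3


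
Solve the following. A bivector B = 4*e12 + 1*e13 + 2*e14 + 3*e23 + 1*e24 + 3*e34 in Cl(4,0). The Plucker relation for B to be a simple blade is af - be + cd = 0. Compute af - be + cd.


Plucker relation: af - be + cd
a*f = 4*3 = 12
b*e = 1*1 = 1
c*d = 2*3 = 6
af - be + cd = 12 - 1 + 6
= 17


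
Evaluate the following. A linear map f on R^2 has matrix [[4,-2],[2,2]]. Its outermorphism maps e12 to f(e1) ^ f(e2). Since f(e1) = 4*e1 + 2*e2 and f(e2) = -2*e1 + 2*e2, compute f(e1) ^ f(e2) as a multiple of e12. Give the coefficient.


The outermorphism of a linear map f sends e1^e2 to f(e1)^f(e2).
f(e1) = 4*e1 + 2*e2
f(e2) = -2*e1 + 2*e2
f(e1) ^ f(e2) = (4*e1 + 2*e2) ^ (-2*e1 + 2*e2)
= 4*2*e12 + 2*(-2)*e21
= (8 - (-4))*e12
= 12*e12
Coefficient = 12


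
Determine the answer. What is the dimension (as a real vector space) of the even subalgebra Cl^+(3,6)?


Even subalgebra dimension = 2^(n-1)
n = 3 + 6 = 9
2^(9 - 1) = 2^8 = 256
Verification: sum of C(9,k) for even k = 1 + 36 + 126 + 84 + 9 = 256
Result = 256


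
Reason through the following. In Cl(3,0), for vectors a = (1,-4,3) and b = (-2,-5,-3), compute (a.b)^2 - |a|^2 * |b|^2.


a . b = 1*(-2) + (-4)*(-5) + 3*(-3)
= -2 + 20 + (-9) = 9
|a|^2 = 1^2 + (-4)^2 + 3^2 = 26
|b|^2 = (-2)^2 + (-5)^2 + (-3)^2 = 38
(a.b)^2 = 9^2 = 81
|a|^2 * |b|^2 = 26 * 38 = 988
Result = 81 - 988 = -907


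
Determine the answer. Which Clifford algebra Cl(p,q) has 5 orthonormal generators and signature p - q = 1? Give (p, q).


We need p + q = 5 and p - q = 1.
Adding: 2p = 5 + 1 = 6, so p = 3.
Then q = 5 - 3 = 2.
(p, q) = (3, 2)


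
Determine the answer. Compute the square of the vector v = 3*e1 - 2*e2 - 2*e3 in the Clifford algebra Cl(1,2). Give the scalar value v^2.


v^2 = sum of c_i^2 * e_i^2
Positive signature terms (e_i^2 = +1): 3^2 = 9
Negative signature terms (e_j^2 = -1): (-2)^2 + (-2)^2 = 8
v^2 = 9 - 8 = 1


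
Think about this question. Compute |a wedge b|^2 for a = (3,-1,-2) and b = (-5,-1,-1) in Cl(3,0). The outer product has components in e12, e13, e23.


a wedge b = (a1*b2 - a2*b1)*e12 + (a1*b3 - a3*b1)*e13 + (a2*b3 - a3*b2)*e23
e12 coeff: 3*(-1) - (-1)*(-5) = -3 - 5 = -8
e13 coeff: 3*(-1) - (-2)*(-5) = -3 - 10 = -13
e23 coeff: (-1)*(-1) - (-2)*(-1) = 1 - 2 = -1
|a wedge b|^2 = (-8)^2 + (-13)^2 + (-1)^2
= 64 + 169 + 1
= 234


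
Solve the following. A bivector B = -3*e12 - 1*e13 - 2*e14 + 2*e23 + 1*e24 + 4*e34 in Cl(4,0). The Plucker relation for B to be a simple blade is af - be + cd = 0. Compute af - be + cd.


Plucker relation: af - be + cd
a*f = (-3)*4 = -12
b*e = (-1)*1 = -1
c*d = (-2)*2 = -4
af - be + cd = -12 - (-1) + (-4)
= -15


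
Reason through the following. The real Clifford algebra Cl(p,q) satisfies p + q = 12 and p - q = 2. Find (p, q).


We need p + q = 12 and p - q = 2.
Adding: 2p = 12 + 2 = 14, so p = 7.
Then q = 12 - 7 = 5.
(p, q) = (7, 5)


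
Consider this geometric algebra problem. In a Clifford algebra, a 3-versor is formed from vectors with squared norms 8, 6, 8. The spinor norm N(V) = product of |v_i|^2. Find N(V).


Spinor norm N(V) = |v1|^2 * |v2|^2 * ... * |v3|^2
= 8 * 6 * 8
Running product: 8, 48, 384
N(V) = 384


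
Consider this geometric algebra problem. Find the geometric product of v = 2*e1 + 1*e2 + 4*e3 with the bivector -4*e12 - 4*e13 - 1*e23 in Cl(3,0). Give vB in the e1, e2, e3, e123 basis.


vB has grade-1 (vector) and grade-3 (trivector) parts: vB = (v _| B) + (v ^ B).
Vector part <vB>_1:
  e1: -v2*b12 - v3*b13 = -(1)*(-4) - (4)*(-4) = 20
  e2: v1*b12 - v3*b23 = (2)*(-4) - (4)*(-1) = -4
  e3: v1*b13 + v2*b23 = (2)*(-4) + (1)*(-1) = -9
Trivector part <vB>_3:
  e123: v1*b23 - v2*b13 + v3*b12 = (2)*(-1) - (1)*(-4) + (4)*(-4) = -14
vB = 20*e1 - 4*e2 - 9*e3 - 14*e123


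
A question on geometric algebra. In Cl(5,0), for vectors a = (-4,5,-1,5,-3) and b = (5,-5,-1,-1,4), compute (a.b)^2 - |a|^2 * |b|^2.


a . b = (-4)*5 + 5*(-5) + (-1)*(-1) + 5*(-1) + (-3)*4
= -20 + (-25) + 1 + (-5) + (-12) = -61
|a|^2 = (-4)^2 + 5^2 + (-1)^2 + 5^2 + (-3)^2 = 76
|b|^2 = 5^2 + (-5)^2 + (-1)^2 + (-1)^2 + 4^2 = 68
(a.b)^2 = (-61)^2 = 3721
|a|^2 * |b|^2 = 76 * 68 = 5168
Result = 3721 - 5168 = -1447


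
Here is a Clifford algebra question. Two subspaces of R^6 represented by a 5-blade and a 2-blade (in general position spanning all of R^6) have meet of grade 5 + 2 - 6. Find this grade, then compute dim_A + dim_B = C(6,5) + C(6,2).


Meet grade = grade(A) + grade(B) - n
= 5 + 2 - 6 = 1
C(6,5) = 6
C(6,2) = 15
dim_A + dim_B = 6 + 15 = 21


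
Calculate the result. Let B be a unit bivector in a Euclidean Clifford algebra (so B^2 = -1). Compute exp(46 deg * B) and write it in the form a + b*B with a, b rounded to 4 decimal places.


For a unit bivector B with B^2 = -1, the exponential series gives
e^(theta*B) = cos(theta) + sin(theta)*B (the GA analogue of Euler's formula).
theta = 46 degrees = 0.802851 rad
cos(46 deg) = 0.6947
sin(46 deg) = 0.7193
exp(theta*B) = 0.6947 + 0.7193*B


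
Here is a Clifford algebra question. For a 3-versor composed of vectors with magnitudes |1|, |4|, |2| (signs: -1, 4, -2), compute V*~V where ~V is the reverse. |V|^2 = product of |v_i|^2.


Each vector v_i has |v_i|^2 = s_i^2
Squared scales: (-1)^2 = 1, 4^2 = 16, (-2)^2 = 4
|V|^2 = 1 * 16 * 4
= 64


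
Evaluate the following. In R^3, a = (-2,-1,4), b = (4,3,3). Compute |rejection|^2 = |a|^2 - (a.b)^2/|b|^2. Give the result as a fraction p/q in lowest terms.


|a|^2 = (-2)^2 + (-1)^2 + 4^2 = 21
|b|^2 = 4^2 + 3^2 + 3^2 = 34
a . b = (-2)*4 + (-1)*3 + 4*3 = 1
(a.b)^2 = 1^2 = 1
|rej|^2 = 21 - 1/34
= (714 - 1)/34
= 713/34
In lowest terms: 713/34


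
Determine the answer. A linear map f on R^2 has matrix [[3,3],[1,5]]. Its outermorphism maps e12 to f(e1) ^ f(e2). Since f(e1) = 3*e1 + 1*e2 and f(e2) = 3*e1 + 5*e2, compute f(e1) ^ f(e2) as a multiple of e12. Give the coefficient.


The outermorphism of a linear map f sends e1^e2 to f(e1)^f(e2).
f(e1) = 3*e1 + 1*e2
f(e2) = 3*e1 + 5*e2
f(e1) ^ f(e2) = (3*e1 + 1*e2) ^ (3*e1 + 5*e2)
= 3*5*e12 + 1*3*e21
= (15 - 3)*e12
= 12*e12
Coefficient = 12


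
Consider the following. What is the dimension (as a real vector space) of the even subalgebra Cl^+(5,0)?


Even subalgebra dimension = 2^(n-1)
n = 5 + 0 = 5
2^(5 - 1) = 2^4 = 16
Verification: sum of C(5,k) for even k = 1 + 10 + 5 = 16
Result = 16


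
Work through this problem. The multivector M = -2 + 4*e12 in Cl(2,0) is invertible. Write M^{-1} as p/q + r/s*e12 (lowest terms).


M = -2 + 4*e12, where e12^2 = -1.
Since M commutes with its reverse ~M = a - b*e12, M * ~M = a^2 - b^2*e12^2 = a^2 + b^2.
So M^{-1} = ~M / (a^2 + b^2) = (a - b*e12)/(a^2 + b^2).
a^2 + b^2 = 4 + 16 = 20
Scalar part = -2/20 = -1/10
Bivector coeff = -4/20 = -1/5
M^{-1} = -1/10 - 1/5*e12


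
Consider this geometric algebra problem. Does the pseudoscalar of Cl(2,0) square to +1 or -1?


The pseudoscalar I = e1...e_n (product of all n generators) of Cl(p,q) satisfies I^2 = (-1)^(q + n(n-1)/2).
p = 2, q = 0, n = p + q = 2
n(n-1)/2 = 2 * 1 / 2 = 1
Exponent = q + n(n-1)/2 = 0 + 1 = 1
I^2 = (-1)^1 = -1


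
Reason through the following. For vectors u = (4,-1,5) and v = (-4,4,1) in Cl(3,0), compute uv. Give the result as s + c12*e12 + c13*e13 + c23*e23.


In Cl(3,0): e_i^2 = 1, e_ie_j = -e_je_i for i != j.
Scalar part = u . v = 4*(-4) + (-1)*4 + 5*1
= -16 + (-4) + 5 = -15
e12 coeff = 4*4 - (-1)*(-4) = 16 - 4 = 12
e13 coeff = 4*1 - 5*(-4) = 4 - (-20) = 24
e23 coeff = (-1)*1 - 5*4 = -1 - 20 = -21
uv = -15 + 12*e12 + 24*e13 - 21*e23


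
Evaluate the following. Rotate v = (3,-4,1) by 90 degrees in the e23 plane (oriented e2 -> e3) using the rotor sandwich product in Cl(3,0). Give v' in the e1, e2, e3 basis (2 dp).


Rotor R = cos(45deg) - sin(45deg)*e23
Rotation angle theta = 2 * 45 = 90 degrees in the e23 plane (e2 -> e3).
The component perpendicular to the plane (e1) is invariant: v'_1 = v1 = 3.00
cos(90deg) = 0.0000, sin(90deg) = 1.0000
v'_2 = v2*cos(theta) - v3*sin(theta) = -4*0.0000 - 1*1.0000 = -1.00
v'_3 = v2*sin(theta) + v3*cos(theta) = -4*1.0000 + 1*0.0000 = -4.00
v' = 3.00*e1 - 1.00*e2 - 4.00*e3


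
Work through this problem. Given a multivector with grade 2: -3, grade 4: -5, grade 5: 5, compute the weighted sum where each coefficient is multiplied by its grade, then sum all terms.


Grade-weighted sum = sum of grade_k * coefficient_k
2*(-3) = -6
4*(-5) = -20
5*5 = 25
Total = -6 + (-20) + 25 = -1


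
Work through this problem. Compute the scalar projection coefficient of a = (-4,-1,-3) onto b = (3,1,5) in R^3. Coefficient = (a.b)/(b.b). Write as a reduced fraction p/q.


Projection coefficient = (a . b) / (b . b)
a . b = (-4)*3 + (-1)*1 + (-3)*5
= -12 + (-1) + (-15) = -28
b . b = 3^2 + 1^2 + 5^2
= 9 + 1 + 25 = 35
Coefficient = -28/35
In lowest terms: -4/5


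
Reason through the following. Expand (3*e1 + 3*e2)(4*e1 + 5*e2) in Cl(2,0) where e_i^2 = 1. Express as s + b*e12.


Expand: (3*e1 + 3*e2)(4*e1 + 5*e2)
= 3*4*e1e1 + 3*5*e1e2 + 3*4*e2e1 + 3*5*e2e2
Using e1^2 = e2^2 = 1, e2e1 = -e1e2:
Scalar part s = 3*4 + 3*5 = 12 + 15 = 27
Bivector part b = 3*5 - 3*4 = 15 - 12 = 3
uv = 27 + 3*e12


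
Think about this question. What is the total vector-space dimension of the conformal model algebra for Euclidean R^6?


The conformal model of R^6 uses Cl(7,1): the 6 Euclidean generators plus two extra orthogonal generators e+ (e+^2 = +1) and e- (e-^2 = -1), from which the null vectors e0, einf are built.
Number of generators m = 6 + 2 = 8.
dim Cl(p,q) = 2^m = 2^8 = 256


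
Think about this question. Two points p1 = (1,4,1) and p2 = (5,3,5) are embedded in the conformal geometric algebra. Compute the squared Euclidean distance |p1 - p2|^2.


p1 - p2 = (-4, 1, -4)
|p1 - p2|^2 = (-4)^2 + 1^2 + (-4)^2
= 16 + 1 + 16
= 33


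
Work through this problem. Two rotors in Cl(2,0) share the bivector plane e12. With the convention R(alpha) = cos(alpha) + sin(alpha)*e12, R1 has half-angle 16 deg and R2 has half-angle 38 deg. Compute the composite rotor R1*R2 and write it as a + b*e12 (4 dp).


Same-plane rotors commute and their half-angles add:
R1*R2 = cos(a1 + a2) + sin(a1 + a2)*e12.
a1 + a2 = 16 + 38 = 54 deg
cos(54 deg) = 0.5878
sin(54 deg) = 0.8090
R1*R2 = 0.5878 + 0.8090*e12


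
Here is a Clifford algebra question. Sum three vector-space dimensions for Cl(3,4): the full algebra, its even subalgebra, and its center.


n = 3 + 4 = 7
Total dim = 2^7 = 128
Even subalgebra dim = 2^6 = 64
n is odd, so center dim = 2
Sum = 128 + 64 + 2 = 194


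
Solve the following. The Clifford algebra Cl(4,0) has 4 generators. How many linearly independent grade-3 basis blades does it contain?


Number of grade-k basis blades in Cl(p,q) with n = p + q is C(n, k).
n = 4 + 0 = 4
C(4, 3) = 4! / (3! * 1!)
= 24 / (6 * 1)
= 4


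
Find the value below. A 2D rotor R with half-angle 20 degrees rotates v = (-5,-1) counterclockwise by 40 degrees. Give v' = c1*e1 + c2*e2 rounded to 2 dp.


Rotor R = cos(20deg) - sin(20deg)*e12
Rotation angle theta = 2 * 20 = 40 degrees
v' = R*v*~R rotates v by theta.
cos(40deg) = 0.7660, sin(40deg) = 0.6428
v'_1 = -5*cos(40deg) - (-1)*sin(40deg)
= -5*0.7660 - (-1)*0.6428
= -3.19
v'_2 = -5*sin(40deg) + (-1)*cos(40deg)
= -5*0.6428 + (-1)*0.7660
= -3.98
v' = -3.19*e1 - 3.98*e2


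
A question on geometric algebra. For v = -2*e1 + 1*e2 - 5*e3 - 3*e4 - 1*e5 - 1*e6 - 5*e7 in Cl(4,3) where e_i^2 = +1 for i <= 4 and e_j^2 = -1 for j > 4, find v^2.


v^2 = sum of c_i^2 * e_i^2
Positive signature terms (e_i^2 = +1): (-2)^2 + 1^2 + (-5)^2 + (-3)^2 = 39
Negative signature terms (e_j^2 = -1): (-1)^2 + (-1)^2 + (-5)^2 = 27
v^2 = 39 - 27 = 12


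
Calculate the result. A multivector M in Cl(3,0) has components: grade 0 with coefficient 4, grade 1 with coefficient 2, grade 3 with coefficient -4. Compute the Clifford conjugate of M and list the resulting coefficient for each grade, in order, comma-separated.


Clifford conjugate sign for grade k: (-1)^(k(k+1)/2)
Grade 0: (-1)^(0*1/2) = (-1)^0 = 1, coeff 4 -> 4
Grade 1: (-1)^(1*2/2) = (-1)^1 = -1, coeff 2 -> -2
Grade 3: (-1)^(3*4/2) = (-1)^6 = 1, coeff -4 -> -4
Conjugated coefficients: 4, -2, -4


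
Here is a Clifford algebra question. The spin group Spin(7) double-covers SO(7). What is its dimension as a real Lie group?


Spin(n) double-covers SO(n); both have Lie algebra so(n) of dimension n(n-1)/2.
n = 7
n(n-1) = 7 * 6 = 42
dim Spin(7) = 42/2 = 21


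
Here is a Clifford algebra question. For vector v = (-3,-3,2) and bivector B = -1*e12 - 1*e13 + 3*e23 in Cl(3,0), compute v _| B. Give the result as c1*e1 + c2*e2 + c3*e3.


Left contraction v _| B = <vB>_1 (grade-1 part of the geometric product vB).
Using e1_|e12 = e2, e2_|e12 = -e1, e1_|e13 = e3, e3_|e13 = -e1, e2_|e23 = e3, e3_|e23 = -e2:
e1 coeff: -v2*b12 - v3*b13 = -(-3)*(-1) - (2)*(-1) = -1
e2 coeff: v1*b12 - v3*b23 = (-3)*(-1) - (2)*(3) = -3
e3 coeff: v1*b13 + v2*b23 = (-3)*(-1) + (-3)*(3) = -6
v _| B = -1*e1 - 3*e2 - 6*e3


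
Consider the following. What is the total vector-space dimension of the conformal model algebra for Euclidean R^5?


The conformal model of R^5 uses Cl(6,1): the 5 Euclidean generators plus two extra orthogonal generators e+ (e+^2 = +1) and e- (e-^2 = -1), from which the null vectors e0, einf are built.
Number of generators m = 5 + 2 = 7.
dim Cl(p,q) = 2^m = 2^7 = 128


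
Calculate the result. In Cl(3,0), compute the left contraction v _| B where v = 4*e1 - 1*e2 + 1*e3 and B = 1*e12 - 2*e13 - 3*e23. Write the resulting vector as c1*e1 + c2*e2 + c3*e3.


Left contraction v _| B = <vB>_1 (grade-1 part of the geometric product vB).
Using e1_|e12 = e2, e2_|e12 = -e1, e1_|e13 = e3, e3_|e13 = -e1, e2_|e23 = e3, e3_|e23 = -e2:
e1 coeff: -v2*b12 - v3*b13 = -(-1)*(1) - (1)*(-2) = 3
e2 coeff: v1*b12 - v3*b23 = (4)*(1) - (1)*(-3) = 7
e3 coeff: v1*b13 + v2*b23 = (4)*(-2) + (-1)*(-3) = -5
v _| B = 3*e1 + 7*e2 - 5*e3


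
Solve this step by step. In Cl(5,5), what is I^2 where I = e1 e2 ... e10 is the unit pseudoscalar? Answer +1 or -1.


The pseudoscalar I = e1...e_n (product of all n generators) of Cl(p,q) satisfies I^2 = (-1)^(q + n(n-1)/2).
p = 5, q = 5, n = p + q = 10
n(n-1)/2 = 10 * 9 / 2 = 45
Exponent = q + n(n-1)/2 = 5 + 45 = 50
I^2 = (-1)^50 = +1


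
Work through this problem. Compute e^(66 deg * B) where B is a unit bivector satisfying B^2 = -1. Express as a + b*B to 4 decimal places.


For a unit bivector B with B^2 = -1, the exponential series gives
e^(theta*B) = cos(theta) + sin(theta)*B (the GA analogue of Euler's formula).
theta = 66 degrees = 1.151917 rad
cos(66 deg) = 0.4067
sin(66 deg) = 0.9135
exp(theta*B) = 0.4067 + 0.9135*B


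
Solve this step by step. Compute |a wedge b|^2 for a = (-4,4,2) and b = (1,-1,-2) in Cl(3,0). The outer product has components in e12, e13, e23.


a wedge b = (a1*b2 - a2*b1)*e12 + (a1*b3 - a3*b1)*e13 + (a2*b3 - a3*b2)*e23
e12 coeff: (-4)*(-1) - 4*1 = 4 - 4 = 0
e13 coeff: (-4)*(-2) - 2*1 = 8 - 2 = 6
e23 coeff: 4*(-2) - 2*(-1) = -8 - (-2) = -6
|a wedge b|^2 = 0^2 + 6^2 + (-6)^2
= 0 + 36 + 36
= 72


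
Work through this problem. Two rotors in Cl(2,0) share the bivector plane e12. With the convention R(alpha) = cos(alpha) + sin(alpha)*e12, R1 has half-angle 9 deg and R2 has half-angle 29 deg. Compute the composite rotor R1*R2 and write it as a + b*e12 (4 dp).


Same-plane rotors commute and their half-angles add:
R1*R2 = cos(a1 + a2) + sin(a1 + a2)*e12.
a1 + a2 = 9 + 29 = 38 deg
cos(38 deg) = 0.7880
sin(38 deg) = 0.6157
R1*R2 = 0.7880 + 0.6157*e12


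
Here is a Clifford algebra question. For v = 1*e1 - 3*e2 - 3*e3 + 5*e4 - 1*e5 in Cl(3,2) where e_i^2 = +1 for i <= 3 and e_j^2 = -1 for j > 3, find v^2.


v^2 = sum of c_i^2 * e_i^2
Positive signature terms (e_i^2 = +1): 1^2 + (-3)^2 + (-3)^2 = 19
Negative signature terms (e_j^2 = -1): 5^2 + (-1)^2 = 26
v^2 = 19 - 26 = -7


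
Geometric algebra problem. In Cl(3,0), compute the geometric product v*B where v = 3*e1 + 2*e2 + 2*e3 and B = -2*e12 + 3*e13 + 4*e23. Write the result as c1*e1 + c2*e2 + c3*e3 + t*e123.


vB has grade-1 (vector) and grade-3 (trivector) parts: vB = (v _| B) + (v ^ B).
Vector part <vB>_1:
  e1: -v2*b12 - v3*b13 = -(2)*(-2) - (2)*(3) = -2
  e2: v1*b12 - v3*b23 = (3)*(-2) - (2)*(4) = -14
  e3: v1*b13 + v2*b23 = (3)*(3) + (2)*(4) = 17
Trivector part <vB>_3:
  e123: v1*b23 - v2*b13 + v3*b12 = (3)*(4) - (2)*(3) + (2)*(-2) = 2
vB = -2*e1 - 14*e2 + 17*e3 + 2*e123


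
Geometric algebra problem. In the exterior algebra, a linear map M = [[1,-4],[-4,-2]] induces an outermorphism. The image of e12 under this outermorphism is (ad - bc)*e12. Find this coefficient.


The outermorphism of a linear map f sends e1^e2 to f(e1)^f(e2).
f(e1) = 1*e1 - 4*e2
f(e2) = -4*e1 - 2*e2
f(e1) ^ f(e2) = (1*e1 - 4*e2) ^ (-4*e1 - 2*e2)
= 1*(-2)*e12 + (-4)*(-4)*e21
= (-2 - 16)*e12
= -18*e12
Coefficient = -18


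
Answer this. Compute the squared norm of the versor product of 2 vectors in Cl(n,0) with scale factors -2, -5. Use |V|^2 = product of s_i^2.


Each vector v_i has |v_i|^2 = s_i^2
Squared scales: (-2)^2 = 4, (-5)^2 = 25
|V|^2 = 4 * 25
= 100


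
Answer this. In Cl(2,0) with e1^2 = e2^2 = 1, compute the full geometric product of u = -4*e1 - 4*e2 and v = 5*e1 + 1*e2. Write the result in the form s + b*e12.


Expand: (-4*e1 - 4*e2)(5*e1 + 1*e2)
= (-4)*5*e1e1 + (-4)*1*e1e2 + (-4)*5*e2e1 + (-4)*1*e2e2
Using e1^2 = e2^2 = 1, e2e1 = -e1e2:
Scalar part s = (-4)*5 + (-4)*1 = -20 + (-4) = -24
Bivector part b = (-4)*1 - (-4)*5 = -4 - (-20) = 16
uv = -24 + 16*e12


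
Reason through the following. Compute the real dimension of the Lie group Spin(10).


Spin(n) double-covers SO(n); both have Lie algebra so(n) of dimension n(n-1)/2.
n = 10
n(n-1) = 10 * 9 = 90
dim Spin(10) = 90/2 = 45


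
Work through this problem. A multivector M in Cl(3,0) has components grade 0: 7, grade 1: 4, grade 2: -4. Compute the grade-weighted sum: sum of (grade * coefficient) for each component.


Grade-weighted sum = sum of grade_k * coefficient_k
0*7 = 0
1*4 = 4
2*(-4) = -8
Total = 0 + 4 + (-8) = -4


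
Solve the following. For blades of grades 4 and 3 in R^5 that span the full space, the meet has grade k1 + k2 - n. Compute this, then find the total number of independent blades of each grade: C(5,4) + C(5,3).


Meet grade = grade(A) + grade(B) - n
= 4 + 3 - 5 = 2
C(5,4) = 5
C(5,3) = 10
dim_A + dim_B = 5 + 10 = 15


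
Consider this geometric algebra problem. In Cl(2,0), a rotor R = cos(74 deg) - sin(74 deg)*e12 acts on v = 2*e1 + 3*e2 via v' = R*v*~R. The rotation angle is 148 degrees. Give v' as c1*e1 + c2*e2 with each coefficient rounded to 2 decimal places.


Rotor R = cos(74deg) - sin(74deg)*e12
Rotation angle theta = 2 * 74 = 148 degrees
v' = R*v*~R rotates v by theta.
cos(148deg) = -0.8480, sin(148deg) = 0.5299
v'_1 = 2*cos(148deg) - 3*sin(148deg)
= 2*(-0.8480) - 3*0.5299
= -3.29
v'_2 = 2*sin(148deg) + 3*cos(148deg)
= 2*0.5299 + 3*(-0.8480)
= -1.48
v' = -3.29*e1 - 1.48*e2


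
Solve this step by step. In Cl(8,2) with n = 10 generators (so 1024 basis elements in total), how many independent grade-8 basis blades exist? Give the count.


Number of grade-k basis blades in Cl(p,q) with n = p + q is C(n, k).
n = 8 + 2 = 10
C(10, 8) = 10! / (8! * 2!)
= 3628800 / (40320 * 2)
= 45


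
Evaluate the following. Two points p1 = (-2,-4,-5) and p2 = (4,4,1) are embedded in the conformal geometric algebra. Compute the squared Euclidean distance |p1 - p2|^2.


p1 - p2 = (-6, -8, -6)
|p1 - p2|^2 = (-6)^2 + (-8)^2 + (-6)^2
= 36 + 64 + 36
= 136


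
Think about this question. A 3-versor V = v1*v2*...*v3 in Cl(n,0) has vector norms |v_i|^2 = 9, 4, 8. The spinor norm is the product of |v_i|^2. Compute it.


Spinor norm N(V) = |v1|^2 * |v2|^2 * ... * |v3|^2
= 9 * 4 * 8
Running product: 9, 36, 288
N(V) = 288


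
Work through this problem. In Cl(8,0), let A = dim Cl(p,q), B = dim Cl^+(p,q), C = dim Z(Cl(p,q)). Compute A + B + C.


n = 8 + 0 = 8
Total dim = 2^8 = 256
Even subalgebra dim = 2^7 = 128
n is even, so center dim = 1
Sum = 256 + 128 + 1 = 385


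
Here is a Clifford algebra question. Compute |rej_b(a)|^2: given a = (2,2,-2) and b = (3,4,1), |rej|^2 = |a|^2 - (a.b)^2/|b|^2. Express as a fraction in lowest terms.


|a|^2 = 2^2 + 2^2 + (-2)^2 = 12
|b|^2 = 3^2 + 4^2 + 1^2 = 26
a . b = 2*3 + 2*4 + (-2)*1 = 12
(a.b)^2 = 12^2 = 144
|rej|^2 = 12 - 144/26
= (312 - 144)/26
= 168/26
In lowest terms: 84/13


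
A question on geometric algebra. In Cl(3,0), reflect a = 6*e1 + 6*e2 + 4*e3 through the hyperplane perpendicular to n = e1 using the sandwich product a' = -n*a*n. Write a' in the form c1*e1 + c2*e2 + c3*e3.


Reflection formula: a' = -n*a*n, with n = e1 (unit vector, n^2 = 1).
For reflection through hyperplane perp to e1:
The component along e1 flips sign, others stay.
a = (6, 6, 4)
a' = (-6, 6, 4)
a' = -6*e1 + 6*e2 + 4*e3


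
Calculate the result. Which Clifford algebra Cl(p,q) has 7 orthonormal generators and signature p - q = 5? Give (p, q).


We need p + q = 7 and p - q = 5.
Adding: 2p = 7 + 5 = 12, so p = 6.
Then q = 7 - 6 = 1.
(p, q) = (6, 1)


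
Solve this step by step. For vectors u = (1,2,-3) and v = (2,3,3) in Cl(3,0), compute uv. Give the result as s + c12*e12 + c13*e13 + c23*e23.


In Cl(3,0): e_i^2 = 1, e_ie_j = -e_je_i for i != j.
Scalar part = u . v = 1*2 + 2*3 + (-3)*3
= 2 + 6 + (-9) = -1
e12 coeff = 1*3 - 2*2 = 3 - 4 = -1
e13 coeff = 1*3 - (-3)*2 = 3 - (-6) = 9
e23 coeff = 2*3 - (-3)*3 = 6 - (-9) = 15
uv = -1 - 1*e12 + 9*e13 + 15*e23


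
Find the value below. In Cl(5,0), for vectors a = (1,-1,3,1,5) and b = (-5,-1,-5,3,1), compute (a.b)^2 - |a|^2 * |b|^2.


a . b = 1*(-5) + (-1)*(-1) + 3*(-5) + 1*3 + 5*1
= -5 + 1 + (-15) + 3 + 5 = -11
|a|^2 = 1^2 + (-1)^2 + 3^2 + 1^2 + 5^2 = 37
|b|^2 = (-5)^2 + (-1)^2 + (-5)^2 + 3^2 + 1^2 = 61
(a.b)^2 = (-11)^2 = 121
|a|^2 * |b|^2 = 37 * 61 = 2257
Result = 121 - 2257 = -2136


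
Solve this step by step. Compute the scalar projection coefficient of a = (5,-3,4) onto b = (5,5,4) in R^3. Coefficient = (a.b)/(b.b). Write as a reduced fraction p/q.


Projection coefficient = (a . b) / (b . b)
a . b = 5*5 + (-3)*5 + 4*4
= 25 + (-15) + 16 = 26
b . b = 5^2 + 5^2 + 4^2
= 25 + 25 + 16 = 66
Coefficient = 26/66
In lowest terms: 13/33


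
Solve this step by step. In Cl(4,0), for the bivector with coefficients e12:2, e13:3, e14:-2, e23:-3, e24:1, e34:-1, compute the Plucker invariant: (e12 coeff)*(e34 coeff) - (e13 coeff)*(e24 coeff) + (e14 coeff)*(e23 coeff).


Plucker relation: af - be + cd
a*f = 2*(-1) = -2
b*e = 3*1 = 3
c*d = (-2)*(-3) = 6
af - be + cd = -2 - 3 + 6
= 1


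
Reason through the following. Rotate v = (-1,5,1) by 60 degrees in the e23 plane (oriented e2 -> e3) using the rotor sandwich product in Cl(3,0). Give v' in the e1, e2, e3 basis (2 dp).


Rotor R = cos(30deg) - sin(30deg)*e23
Rotation angle theta = 2 * 30 = 60 degrees in the e23 plane (e2 -> e3).
The component perpendicular to the plane (e1) is invariant: v'_1 = v1 = -1.00
cos(60deg) = 0.5000, sin(60deg) = 0.8660
v'_2 = v2*cos(theta) - v3*sin(theta) = 5*0.5000 - 1*0.8660 = 1.63
v'_3 = v2*sin(theta) + v3*cos(theta) = 5*0.8660 + 1*0.5000 = 4.83
v' = -1.00*e1 + 1.63*e2 + 4.83*e3


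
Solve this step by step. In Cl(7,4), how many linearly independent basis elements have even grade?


Even subalgebra dimension = 2^(n-1)
n = 7 + 4 = 11
2^(11 - 1) = 2^10 = 1024
Verification: sum of C(11,k) for even k = 1 + 55 + 330 + 462 + 165 + 11 = 1024
Result = 1024


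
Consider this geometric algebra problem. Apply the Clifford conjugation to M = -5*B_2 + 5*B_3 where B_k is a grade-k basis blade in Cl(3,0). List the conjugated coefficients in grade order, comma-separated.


Clifford conjugate sign for grade k: (-1)^(k(k+1)/2)
Grade 2: (-1)^(2*3/2) = (-1)^3 = -1, coeff -5 -> 5
Grade 3: (-1)^(3*4/2) = (-1)^6 = 1, coeff 5 -> 5
Conjugated coefficients: 5, 5


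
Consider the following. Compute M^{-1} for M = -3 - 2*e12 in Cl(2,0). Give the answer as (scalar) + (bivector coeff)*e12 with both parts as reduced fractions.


M = -3 - 2*e12, where e12^2 = -1.
Since M commutes with its reverse ~M = a - b*e12, M * ~M = a^2 - b^2*e12^2 = a^2 + b^2.
So M^{-1} = ~M / (a^2 + b^2) = (a - b*e12)/(a^2 + b^2).
a^2 + b^2 = 9 + 4 = 13
Scalar part = -3/13 = -3/13
Bivector coeff = 2/13 = 2/13
M^{-1} = -3/13 + 2/13*e12


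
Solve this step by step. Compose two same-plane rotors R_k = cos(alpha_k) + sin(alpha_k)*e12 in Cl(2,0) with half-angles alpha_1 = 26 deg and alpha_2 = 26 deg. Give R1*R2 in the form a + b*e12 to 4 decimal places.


Same-plane rotors commute and their half-angles add:
R1*R2 = cos(a1 + a2) + sin(a1 + a2)*e12.
a1 + a2 = 26 + 26 = 52 deg
cos(52 deg) = 0.6157
sin(52 deg) = 0.7880
R1*R2 = 0.6157 + 0.7880*e12


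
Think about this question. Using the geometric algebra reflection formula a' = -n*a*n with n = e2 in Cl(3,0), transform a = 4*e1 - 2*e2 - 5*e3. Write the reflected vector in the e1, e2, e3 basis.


Reflection formula: a' = -n*a*n, with n = e2 (unit vector, n^2 = 1).
For reflection through hyperplane perp to e2:
The component along e2 flips sign, others stay.
a = (4, -2, -5)
a' = (4, 2, -5)
a' = 4*e1 + 2*e2 - 5*e3


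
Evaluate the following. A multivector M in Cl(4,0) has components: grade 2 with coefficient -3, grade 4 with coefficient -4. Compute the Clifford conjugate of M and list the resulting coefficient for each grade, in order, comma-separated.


Clifford conjugate sign for grade k: (-1)^(k(k+1)/2)
Grade 2: (-1)^(2*3/2) = (-1)^3 = -1, coeff -3 -> 3
Grade 4: (-1)^(4*5/2) = (-1)^10 = 1, coeff -4 -> -4
Conjugated coefficients: 3, -4


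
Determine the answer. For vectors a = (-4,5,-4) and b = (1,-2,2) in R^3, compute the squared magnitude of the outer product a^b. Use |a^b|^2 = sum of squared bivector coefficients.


a wedge b = (a1*b2 - a2*b1)*e12 + (a1*b3 - a3*b1)*e13 + (a2*b3 - a3*b2)*e23
e12 coeff: (-4)*(-2) - 5*1 = 8 - 5 = 3
e13 coeff: (-4)*2 - (-4)*1 = -8 - (-4) = -4
e23 coeff: 5*2 - (-4)*(-2) = 10 - 8 = 2
|a wedge b|^2 = 3^2 + (-4)^2 + 2^2
= 9 + 16 + 4
= 29


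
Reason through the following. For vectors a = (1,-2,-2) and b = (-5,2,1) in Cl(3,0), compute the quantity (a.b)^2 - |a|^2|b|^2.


a . b = 1*(-5) + (-2)*2 + (-2)*1
= -5 + (-4) + (-2) = -11
|a|^2 = 1^2 + (-2)^2 + (-2)^2 = 9
|b|^2 = (-5)^2 + 2^2 + 1^2 = 30
(a.b)^2 = (-11)^2 = 121
|a|^2 * |b|^2 = 9 * 30 = 270
Result = 121 - 270 = -149


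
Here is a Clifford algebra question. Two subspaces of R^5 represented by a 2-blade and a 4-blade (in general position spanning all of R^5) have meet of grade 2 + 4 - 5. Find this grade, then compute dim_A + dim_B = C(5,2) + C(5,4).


Meet grade = grade(A) + grade(B) - n
= 2 + 4 - 5 = 1
C(5,2) = 10
C(5,4) = 5
dim_A + dim_B = 10 + 5 = 15


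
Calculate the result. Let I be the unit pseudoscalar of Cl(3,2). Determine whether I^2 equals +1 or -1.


The pseudoscalar I = e1...e_n (product of all n generators) of Cl(p,q) satisfies I^2 = (-1)^(q + n(n-1)/2).
p = 3, q = 2, n = p + q = 5
n(n-1)/2 = 5 * 4 / 2 = 10
Exponent = q + n(n-1)/2 = 2 + 10 = 12
I^2 = (-1)^12 = +1


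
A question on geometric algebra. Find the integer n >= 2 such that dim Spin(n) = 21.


dim Spin(n) = dim so(n) = n(n-1)/2.
Solve n(n-1)/2 = 21, i.e. n^2 - n - 42 = 0.
Discriminant = 1 + 8*21 = 169
n = (1 + sqrt(169))/2 = (1 + 13)/2 = 7


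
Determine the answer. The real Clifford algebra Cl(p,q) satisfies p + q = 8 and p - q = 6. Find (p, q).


We need p + q = 8 and p - q = 6.
Adding: 2p = 8 + 6 = 14, so p = 7.
Then q = 8 - 7 = 1.
(p, q) = (7, 1)


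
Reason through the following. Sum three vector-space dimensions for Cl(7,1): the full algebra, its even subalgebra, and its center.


n = 7 + 1 = 8
Total dim = 2^8 = 256
Even subalgebra dim = 2^7 = 128
n is even, so center dim = 1
Sum = 256 + 128 + 1 = 385


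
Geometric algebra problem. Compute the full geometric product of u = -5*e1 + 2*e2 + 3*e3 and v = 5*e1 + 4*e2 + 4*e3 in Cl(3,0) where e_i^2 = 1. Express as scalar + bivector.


In Cl(3,0): e_i^2 = 1, e_ie_j = -e_je_i for i != j.
Scalar part = u . v = (-5)*5 + 2*4 + 3*4
= -25 + 8 + 12 = -5
e12 coeff = (-5)*4 - 2*5 = -20 - 10 = -30
e13 coeff = (-5)*4 - 3*5 = -20 - 15 = -35
e23 coeff = 2*4 - 3*4 = 8 - 12 = -4
uv = -5 - 30*e12 - 35*e13 - 4*e23


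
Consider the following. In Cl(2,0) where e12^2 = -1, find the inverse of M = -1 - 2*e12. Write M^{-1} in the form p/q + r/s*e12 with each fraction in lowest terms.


M = -1 - 2*e12, where e12^2 = -1.
Since M commutes with its reverse ~M = a - b*e12, M * ~M = a^2 - b^2*e12^2 = a^2 + b^2.
So M^{-1} = ~M / (a^2 + b^2) = (a - b*e12)/(a^2 + b^2).
a^2 + b^2 = 1 + 4 = 5
Scalar part = -1/5 = -1/5
Bivector coeff = 2/5 = 2/5
M^{-1} = -1/5 + 2/5*e12


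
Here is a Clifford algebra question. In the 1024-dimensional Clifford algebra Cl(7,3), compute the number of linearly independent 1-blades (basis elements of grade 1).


Number of grade-k basis blades in Cl(p,q) with n = p + q is C(n, k).
n = 7 + 3 = 10
C(10, 1) = 10! / (1! * 9!)
= 3628800 / (1 * 362880)
= 10


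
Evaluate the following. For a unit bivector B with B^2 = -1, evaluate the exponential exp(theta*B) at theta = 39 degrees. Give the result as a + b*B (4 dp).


For a unit bivector B with B^2 = -1, the exponential series gives
e^(theta*B) = cos(theta) + sin(theta)*B (the GA analogue of Euler's formula).
theta = 39 degrees = 0.680678 rad
cos(39 deg) = 0.7771
sin(39 deg) = 0.6293
exp(theta*B) = 0.7771 + 0.6293*B


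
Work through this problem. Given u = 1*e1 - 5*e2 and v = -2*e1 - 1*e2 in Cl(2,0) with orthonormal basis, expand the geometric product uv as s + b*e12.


Expand: (1*e1 - 5*e2)(-2*e1 - 1*e2)
= 1*(-2)*e1e1 + 1*(-1)*e1e2 + (-5)*(-2)*e2e1 + (-5)*(-1)*e2e2
Using e1^2 = e2^2 = 1, e2e1 = -e1e2:
Scalar part s = 1*(-2) + (-5)*(-1) = -2 + 5 = 3
Bivector part b = 1*(-1) - (-5)*(-2) = -1 - 10 = -11
uv = 3 - 11*e12


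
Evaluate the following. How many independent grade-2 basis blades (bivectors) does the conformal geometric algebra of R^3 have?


The conformal model of R^3 uses Cl(4,1) with m = 3 + 2 = 5 generators.
Number of grade-2 blades = C(m, 2) = C(5, 2)
= 5*4/2 = 10


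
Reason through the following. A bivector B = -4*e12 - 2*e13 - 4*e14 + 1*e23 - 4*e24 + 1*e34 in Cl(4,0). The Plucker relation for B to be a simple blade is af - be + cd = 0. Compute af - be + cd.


Plucker relation: af - be + cd
a*f = (-4)*1 = -4
b*e = (-2)*(-4) = 8
c*d = (-4)*1 = -4
af - be + cd = -4 - 8 + (-4)
= -16
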